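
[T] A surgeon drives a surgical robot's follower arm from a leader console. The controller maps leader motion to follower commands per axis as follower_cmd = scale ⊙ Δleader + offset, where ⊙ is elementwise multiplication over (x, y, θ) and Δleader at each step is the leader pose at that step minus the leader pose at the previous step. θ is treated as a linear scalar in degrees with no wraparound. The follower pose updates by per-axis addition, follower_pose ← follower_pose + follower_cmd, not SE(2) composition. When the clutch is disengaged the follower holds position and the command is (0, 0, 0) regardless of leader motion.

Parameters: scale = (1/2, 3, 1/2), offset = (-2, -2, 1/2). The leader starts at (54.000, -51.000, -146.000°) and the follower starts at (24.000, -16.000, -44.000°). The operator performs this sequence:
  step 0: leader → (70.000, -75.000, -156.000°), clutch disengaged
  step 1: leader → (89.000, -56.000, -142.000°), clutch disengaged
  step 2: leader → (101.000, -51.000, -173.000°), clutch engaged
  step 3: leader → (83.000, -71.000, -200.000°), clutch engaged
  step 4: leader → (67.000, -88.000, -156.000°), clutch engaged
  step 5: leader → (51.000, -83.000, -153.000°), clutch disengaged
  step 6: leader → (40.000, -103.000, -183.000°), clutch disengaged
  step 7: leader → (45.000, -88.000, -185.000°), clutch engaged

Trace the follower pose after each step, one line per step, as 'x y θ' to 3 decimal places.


24.000 -16.000 -44.000
24.000 -16.000 -44.000
28.000 -3.000 -59.000
17.000 -65.000 -72.000
7.000 -118.000 -49.500
7.000 -118.000 -49.500
7.000 -118.000 -49.500
7.500 -75.000 -50.000

step 0: Δleader=(16.000, -24.000, -10.000°), disengaged; cmd=(0,0,0) → follower holds at (24.000, -16.000, -44.000°)
step 1: Δleader=(19.000, 19.000, 14.000°), disengaged; cmd=(0,0,0) → follower holds at (24.000, -16.000, -44.000°)
step 2: Δleader=(12.000, 5.000, -31.000°), engaged; cmd=(4.000, 13.000, -15.000°) → follower=(28.000, -3.000, -59.000°)
step 3: Δleader=(-18.000, -20.000, -27.000°), engaged; cmd=(-11.000, -62.000, -13.000°) → follower=(17.000, -65.000, -72.000°)
step 4: Δleader=(-16.000, -17.000, 44.000°), engaged; cmd=(-10.000, -53.000, 22.500°) → follower=(7.000, -118.000, -49.500°)
step 5: Δleader=(-16.000, 5.000, 3.000°), disengaged; cmd=(0,0,0) → follower holds at (7.000, -118.000, -49.500°)
step 6: Δleader=(-11.000, -20.000, -30.000°), disengaged; cmd=(0,0,0) → follower holds at (7.000, -118.000, -49.500°)
step 7: Δleader=(5.000, 15.000, -2.000°), engaged; cmd=(0.500, 43.000, -0.500°) → follower=(7.500, -75.000, -50.000°)


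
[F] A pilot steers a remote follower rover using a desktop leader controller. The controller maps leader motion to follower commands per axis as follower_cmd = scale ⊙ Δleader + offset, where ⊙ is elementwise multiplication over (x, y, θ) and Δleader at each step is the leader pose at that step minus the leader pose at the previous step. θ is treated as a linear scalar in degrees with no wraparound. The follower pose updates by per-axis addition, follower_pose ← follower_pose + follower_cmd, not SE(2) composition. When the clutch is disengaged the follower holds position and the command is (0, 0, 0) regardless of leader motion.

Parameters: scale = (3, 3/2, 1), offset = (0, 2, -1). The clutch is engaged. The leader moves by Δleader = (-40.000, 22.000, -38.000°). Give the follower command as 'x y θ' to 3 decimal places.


axis x: 3·-40.000 + 0 = -120.000
axis y: 3/2·22.000 + 2 = 35.000
axis θ: 1·-38.000 + -1 = -39.000

-120.000 35.000 -39.000


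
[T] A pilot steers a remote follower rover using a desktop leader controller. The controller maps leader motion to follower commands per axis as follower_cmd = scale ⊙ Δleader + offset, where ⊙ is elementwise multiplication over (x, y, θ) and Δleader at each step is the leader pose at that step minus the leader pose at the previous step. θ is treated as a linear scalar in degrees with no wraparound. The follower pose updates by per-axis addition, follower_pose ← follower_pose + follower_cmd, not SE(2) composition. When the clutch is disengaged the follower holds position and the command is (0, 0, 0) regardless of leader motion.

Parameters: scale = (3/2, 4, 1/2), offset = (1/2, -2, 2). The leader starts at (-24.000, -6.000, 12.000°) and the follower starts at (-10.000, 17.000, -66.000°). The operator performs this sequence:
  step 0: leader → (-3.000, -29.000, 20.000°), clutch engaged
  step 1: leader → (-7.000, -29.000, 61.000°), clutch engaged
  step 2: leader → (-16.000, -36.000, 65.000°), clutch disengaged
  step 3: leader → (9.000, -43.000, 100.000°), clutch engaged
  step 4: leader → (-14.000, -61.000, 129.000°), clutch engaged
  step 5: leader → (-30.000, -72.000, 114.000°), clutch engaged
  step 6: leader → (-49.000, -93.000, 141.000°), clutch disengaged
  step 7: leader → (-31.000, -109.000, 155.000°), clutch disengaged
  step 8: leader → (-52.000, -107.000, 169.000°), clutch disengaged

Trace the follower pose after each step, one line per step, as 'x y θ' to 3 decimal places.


22.000 -77.000 -60.000
16.500 -79.000 -37.500
16.500 -79.000 -37.500
54.500 -109.000 -18.000
20.500 -183.000 -1.500
-3.000 -229.000 -7.000
-3.000 -229.000 -7.000
-3.000 -229.000 -7.000
-3.000 -229.000 -7.000

step 0: Δleader=(21.000, -23.000, 8.000°), engaged; cmd=(32.000, -94.000, 6.000°) → follower=(22.000, -77.000, -60.000°)
step 1: Δleader=(-4.000, 0.000, 41.000°), engaged; cmd=(-5.500, -2.000, 22.500°) → follower=(16.500, -79.000, -37.500°)
step 2: Δleader=(-9.000, -7.000, 4.000°), disengaged; cmd=(0,0,0) → follower holds at (16.500, -79.000, -37.500°)
step 3: Δleader=(25.000, -7.000, 35.000°), engaged; cmd=(38.000, -30.000, 19.500°) → follower=(54.500, -109.000, -18.000°)
step 4: Δleader=(-23.000, -18.000, 29.000°), engaged; cmd=(-34.000, -74.000, 16.500°) → follower=(20.500, -183.000, -1.500°)
step 5: Δleader=(-16.000, -11.000, -15.000°), engaged; cmd=(-23.500, -46.000, -5.500°) → follower=(-3.000, -229.000, -7.000°)
step 6: Δleader=(-19.000, -21.000, 27.000°), disengaged; cmd=(0,0,0) → follower holds at (-3.000, -229.000, -7.000°)
step 7: Δleader=(18.000, -16.000, 14.000°), disengaged; cmd=(0,0,0) → follower holds at (-3.000, -229.000, -7.000°)
step 8: Δleader=(-21.000, 2.000, 14.000°), disengaged; cmd=(0,0,0) → follower holds at (-3.000, -229.000, -7.000°)


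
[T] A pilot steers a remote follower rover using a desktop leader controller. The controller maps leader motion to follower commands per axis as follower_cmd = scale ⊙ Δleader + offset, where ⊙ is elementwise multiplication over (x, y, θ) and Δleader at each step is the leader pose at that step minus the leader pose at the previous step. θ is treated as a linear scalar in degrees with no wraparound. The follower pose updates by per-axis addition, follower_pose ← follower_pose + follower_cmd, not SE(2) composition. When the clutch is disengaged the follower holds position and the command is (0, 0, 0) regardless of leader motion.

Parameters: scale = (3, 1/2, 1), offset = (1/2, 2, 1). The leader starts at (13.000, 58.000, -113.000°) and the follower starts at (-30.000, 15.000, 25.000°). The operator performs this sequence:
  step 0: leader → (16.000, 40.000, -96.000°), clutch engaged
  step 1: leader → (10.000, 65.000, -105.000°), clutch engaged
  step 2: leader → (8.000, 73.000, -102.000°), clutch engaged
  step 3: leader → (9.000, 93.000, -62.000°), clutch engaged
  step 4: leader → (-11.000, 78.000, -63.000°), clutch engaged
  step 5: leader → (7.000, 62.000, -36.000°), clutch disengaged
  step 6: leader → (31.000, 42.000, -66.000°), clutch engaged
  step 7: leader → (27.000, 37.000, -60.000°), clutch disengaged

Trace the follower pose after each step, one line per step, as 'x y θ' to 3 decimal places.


step 0: Δleader=(3.000, -18.000, 17.000°), engaged; cmd=(9.500, -7.000, 18.000°) → follower=(-20.500, 8.000, 43.000°)
step 1: Δleader=(-6.000, 25.000, -9.000°), engaged; cmd=(-17.500, 14.500, -8.000°) → follower=(-38.000, 22.500, 35.000°)
step 2: Δleader=(-2.000, 8.000, 3.000°), engaged; cmd=(-5.500, 6.000, 4.000°) → follower=(-43.500, 28.500, 39.000°)
step 3: Δleader=(1.000, 20.000, 40.000°), engaged; cmd=(3.500, 12.000, 41.000°) → follower=(-40.000, 40.500, 80.000°)
step 4: Δleader=(-20.000, -15.000, -1.000°), engaged; cmd=(-59.500, -5.500, 0.000°) → follower=(-99.500, 35.000, 80.000°)
step 5: Δleader=(18.000, -16.000, 27.000°), disengaged; cmd=(0,0,0) → follower holds at (-99.500, 35.000, 80.000°)
step 6: Δleader=(24.000, -20.000, -30.000°), engaged; cmd=(72.500, -8.000, -29.000°) → follower=(-27.000, 27.000, 51.000°)
step 7: Δleader=(-4.000, -5.000, 6.000°), disengaged; cmd=(0,0,0) → follower holds at (-27.000, 27.000, 51.000°)

-20.500 8.000 43.000
-38.000 22.500 35.000
-43.500 28.500 39.000
-40.000 40.500 80.000
-99.500 35.000 80.000
-99.500 35.000 80.000
-27.000 27.000 51.000
-27.000 27.000 51.000


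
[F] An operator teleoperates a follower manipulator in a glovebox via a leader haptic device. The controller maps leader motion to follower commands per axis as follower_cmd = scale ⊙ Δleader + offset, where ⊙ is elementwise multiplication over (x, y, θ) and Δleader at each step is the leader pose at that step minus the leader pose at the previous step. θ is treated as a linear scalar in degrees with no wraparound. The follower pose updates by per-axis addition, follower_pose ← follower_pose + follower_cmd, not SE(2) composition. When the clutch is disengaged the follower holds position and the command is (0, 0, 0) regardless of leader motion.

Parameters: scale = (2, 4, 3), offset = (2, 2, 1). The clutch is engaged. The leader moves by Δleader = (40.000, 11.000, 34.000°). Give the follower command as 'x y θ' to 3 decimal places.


82.000 46.000 103.000

axis x: 2·40.000 + 2 = 82.000
axis y: 4·11.000 + 2 = 46.000
axis θ: 3·34.000 + 1 = 103.000


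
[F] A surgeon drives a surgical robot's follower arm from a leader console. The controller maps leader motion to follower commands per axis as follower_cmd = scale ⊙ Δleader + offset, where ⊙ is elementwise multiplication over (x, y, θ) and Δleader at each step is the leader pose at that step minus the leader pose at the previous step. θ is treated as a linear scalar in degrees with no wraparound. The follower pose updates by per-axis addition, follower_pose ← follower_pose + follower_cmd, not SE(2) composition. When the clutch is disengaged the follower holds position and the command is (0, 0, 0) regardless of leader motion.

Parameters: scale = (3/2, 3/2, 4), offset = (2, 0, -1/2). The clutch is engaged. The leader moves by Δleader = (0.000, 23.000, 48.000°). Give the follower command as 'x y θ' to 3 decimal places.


2.000 34.500 191.500

axis x: 3/2·0.000 + 2 = 2.000
axis y: 3/2·23.000 + 0 = 34.500
axis θ: 4·48.000 + -1/2 = 191.500


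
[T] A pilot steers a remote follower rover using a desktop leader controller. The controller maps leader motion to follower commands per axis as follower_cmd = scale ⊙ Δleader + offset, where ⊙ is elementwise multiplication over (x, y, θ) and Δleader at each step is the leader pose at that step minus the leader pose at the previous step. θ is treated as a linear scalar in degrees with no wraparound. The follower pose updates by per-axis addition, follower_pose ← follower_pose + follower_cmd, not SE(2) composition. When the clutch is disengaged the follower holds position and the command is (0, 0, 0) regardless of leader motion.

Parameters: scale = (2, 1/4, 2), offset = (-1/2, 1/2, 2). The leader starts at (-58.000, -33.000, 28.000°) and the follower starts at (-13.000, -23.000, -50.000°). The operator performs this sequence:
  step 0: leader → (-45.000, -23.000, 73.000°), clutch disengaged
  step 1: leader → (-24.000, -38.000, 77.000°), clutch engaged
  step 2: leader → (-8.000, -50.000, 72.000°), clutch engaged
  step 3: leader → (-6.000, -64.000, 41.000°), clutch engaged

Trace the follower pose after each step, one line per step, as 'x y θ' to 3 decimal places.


-13.000 -23.000 -50.000
28.500 -26.250 -40.000
60.000 -28.750 -48.000
63.500 -31.750 -108.000

step 0: Δleader=(13.000, 10.000, 45.000°), disengaged; cmd=(0,0,0) → follower holds at (-13.000, -23.000, -50.000°)
step 1: Δleader=(21.000, -15.000, 4.000°), engaged; cmd=(41.500, -3.250, 10.000°) → follower=(28.500, -26.250, -40.000°)
step 2: Δleader=(16.000, -12.000, -5.000°), engaged; cmd=(31.500, -2.500, -8.000°) → follower=(60.000, -28.750, -48.000°)
step 3: Δleader=(2.000, -14.000, -31.000°), engaged; cmd=(3.500, -3.000, -60.000°) → follower=(63.500, -31.750, -108.000°)


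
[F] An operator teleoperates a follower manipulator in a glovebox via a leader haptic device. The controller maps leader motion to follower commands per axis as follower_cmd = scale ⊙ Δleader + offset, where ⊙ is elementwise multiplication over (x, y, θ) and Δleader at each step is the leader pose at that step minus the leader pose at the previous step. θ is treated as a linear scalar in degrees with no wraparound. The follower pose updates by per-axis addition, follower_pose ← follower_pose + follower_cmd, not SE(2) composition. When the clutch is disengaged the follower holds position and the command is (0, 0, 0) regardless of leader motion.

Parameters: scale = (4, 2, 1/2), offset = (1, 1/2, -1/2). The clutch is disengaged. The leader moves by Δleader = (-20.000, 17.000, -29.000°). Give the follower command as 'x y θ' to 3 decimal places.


0.000 0.000 0.000

clutch disengaged → follower holds; cmd = (0, 0, 0)


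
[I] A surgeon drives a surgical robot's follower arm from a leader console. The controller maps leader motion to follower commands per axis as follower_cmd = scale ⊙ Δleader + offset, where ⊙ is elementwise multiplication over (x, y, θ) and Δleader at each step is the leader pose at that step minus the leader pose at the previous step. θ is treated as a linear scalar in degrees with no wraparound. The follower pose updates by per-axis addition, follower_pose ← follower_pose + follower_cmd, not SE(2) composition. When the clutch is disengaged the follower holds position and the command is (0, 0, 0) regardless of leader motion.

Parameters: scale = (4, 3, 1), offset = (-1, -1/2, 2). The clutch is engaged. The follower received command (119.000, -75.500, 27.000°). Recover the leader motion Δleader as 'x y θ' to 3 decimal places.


axis x: (119.000 − -1) / (4) = 30.000
axis y: (-75.500 − -1/2) / (3) = -25.000
axis θ: (27.000 − 2) / (1) = 25.000

30.000 -25.000 25.000


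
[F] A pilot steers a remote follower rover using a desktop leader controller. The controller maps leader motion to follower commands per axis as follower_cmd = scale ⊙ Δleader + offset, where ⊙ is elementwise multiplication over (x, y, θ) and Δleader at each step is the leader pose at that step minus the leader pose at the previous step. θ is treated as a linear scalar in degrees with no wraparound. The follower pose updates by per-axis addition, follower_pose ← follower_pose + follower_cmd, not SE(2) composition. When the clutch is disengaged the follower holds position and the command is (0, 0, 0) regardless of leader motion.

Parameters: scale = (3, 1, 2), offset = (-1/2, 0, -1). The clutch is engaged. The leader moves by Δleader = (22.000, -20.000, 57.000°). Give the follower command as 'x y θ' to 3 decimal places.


65.500 -20.000 113.000

axis x: 3·22.000 + -1/2 = 65.500
axis y: 1·-20.000 + 0 = -20.000
axis θ: 2·57.000 + -1 = 113.000


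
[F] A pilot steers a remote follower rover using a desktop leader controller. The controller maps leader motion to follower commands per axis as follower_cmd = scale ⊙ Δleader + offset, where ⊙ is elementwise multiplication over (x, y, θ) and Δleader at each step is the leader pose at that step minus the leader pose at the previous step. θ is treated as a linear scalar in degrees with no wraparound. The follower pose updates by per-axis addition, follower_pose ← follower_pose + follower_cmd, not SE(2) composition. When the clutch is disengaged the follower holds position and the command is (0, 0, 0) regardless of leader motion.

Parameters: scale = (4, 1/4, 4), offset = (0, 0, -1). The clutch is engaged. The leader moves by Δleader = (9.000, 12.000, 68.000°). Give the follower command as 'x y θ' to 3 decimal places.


axis x: 4·9.000 + 0 = 36.000
axis y: 1/4·12.000 + 0 = 3.000
axis θ: 4·68.000 + -1 = 271.000

36.000 3.000 271.000


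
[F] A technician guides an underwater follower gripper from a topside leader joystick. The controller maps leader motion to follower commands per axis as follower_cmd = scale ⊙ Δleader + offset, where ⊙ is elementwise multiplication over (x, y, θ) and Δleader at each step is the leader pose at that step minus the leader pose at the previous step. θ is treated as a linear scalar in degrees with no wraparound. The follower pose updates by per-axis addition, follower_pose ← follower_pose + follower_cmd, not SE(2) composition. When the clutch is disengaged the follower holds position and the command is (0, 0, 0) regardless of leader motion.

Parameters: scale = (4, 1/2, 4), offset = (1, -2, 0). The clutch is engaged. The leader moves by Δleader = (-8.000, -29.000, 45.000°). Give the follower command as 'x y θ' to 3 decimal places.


-31.000 -16.500 180.000

axis x: 4·-8.000 + 1 = -31.000
axis y: 1/2·-29.000 + -2 = -16.500
axis θ: 4·45.000 + 0 = 180.000


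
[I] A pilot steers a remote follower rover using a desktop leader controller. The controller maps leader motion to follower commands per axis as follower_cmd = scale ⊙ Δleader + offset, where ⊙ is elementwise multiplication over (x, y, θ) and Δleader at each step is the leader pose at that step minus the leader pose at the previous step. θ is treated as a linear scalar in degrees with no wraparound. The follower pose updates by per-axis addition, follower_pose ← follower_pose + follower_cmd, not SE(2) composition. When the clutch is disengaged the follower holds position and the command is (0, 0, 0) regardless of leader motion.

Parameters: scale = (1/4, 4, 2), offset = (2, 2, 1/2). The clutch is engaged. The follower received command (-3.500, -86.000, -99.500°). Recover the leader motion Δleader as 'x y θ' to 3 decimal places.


axis x: (-3.500 − 2) / (1/4) = -22.000
axis y: (-86.000 − 2) / (4) = -22.000
axis θ: (-99.500 − 1/2) / (2) = -50.000

-22.000 -22.000 -50.000


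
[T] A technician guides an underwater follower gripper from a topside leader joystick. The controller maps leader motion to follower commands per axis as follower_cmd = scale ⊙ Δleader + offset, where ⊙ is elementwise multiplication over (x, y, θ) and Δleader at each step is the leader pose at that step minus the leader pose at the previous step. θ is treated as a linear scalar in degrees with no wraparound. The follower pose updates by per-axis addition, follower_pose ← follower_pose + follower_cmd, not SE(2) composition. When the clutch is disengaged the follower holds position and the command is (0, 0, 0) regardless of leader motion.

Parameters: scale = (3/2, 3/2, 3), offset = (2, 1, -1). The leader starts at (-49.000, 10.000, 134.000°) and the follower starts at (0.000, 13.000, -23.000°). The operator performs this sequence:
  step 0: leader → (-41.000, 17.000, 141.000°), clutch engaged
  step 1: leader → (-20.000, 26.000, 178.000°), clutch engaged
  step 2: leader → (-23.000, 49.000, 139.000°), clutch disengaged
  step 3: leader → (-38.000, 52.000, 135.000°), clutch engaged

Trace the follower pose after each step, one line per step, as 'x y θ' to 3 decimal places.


step 0: Δleader=(8.000, 7.000, 7.000°), engaged; cmd=(14.000, 11.500, 20.000°) → follower=(14.000, 24.500, -3.000°)
step 1: Δleader=(21.000, 9.000, 37.000°), engaged; cmd=(33.500, 14.500, 110.000°) → follower=(47.500, 39.000, 107.000°)
step 2: Δleader=(-3.000, 23.000, -39.000°), disengaged; cmd=(0,0,0) → follower holds at (47.500, 39.000, 107.000°)
step 3: Δleader=(-15.000, 3.000, -4.000°), engaged; cmd=(-20.500, 5.500, -13.000°) → follower=(27.000, 44.500, 94.000°)

14.000 24.500 -3.000
47.500 39.000 107.000
47.500 39.000 107.000
27.000 44.500 94.000


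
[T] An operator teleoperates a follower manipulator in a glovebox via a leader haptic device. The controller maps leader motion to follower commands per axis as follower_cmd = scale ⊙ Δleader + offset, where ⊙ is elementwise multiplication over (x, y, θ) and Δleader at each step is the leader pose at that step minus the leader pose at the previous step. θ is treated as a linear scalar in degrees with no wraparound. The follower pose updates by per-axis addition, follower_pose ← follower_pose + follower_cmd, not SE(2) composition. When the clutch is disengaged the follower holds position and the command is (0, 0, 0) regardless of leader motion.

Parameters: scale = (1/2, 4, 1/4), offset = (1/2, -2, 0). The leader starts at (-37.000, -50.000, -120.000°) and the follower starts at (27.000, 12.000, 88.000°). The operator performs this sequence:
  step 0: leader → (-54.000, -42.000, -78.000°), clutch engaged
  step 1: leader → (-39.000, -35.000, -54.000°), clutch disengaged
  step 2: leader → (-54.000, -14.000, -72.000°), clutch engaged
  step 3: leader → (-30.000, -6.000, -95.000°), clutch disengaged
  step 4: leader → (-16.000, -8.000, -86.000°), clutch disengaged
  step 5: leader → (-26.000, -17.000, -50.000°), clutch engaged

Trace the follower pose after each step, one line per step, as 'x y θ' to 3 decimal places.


step 0: Δleader=(-17.000, 8.000, 42.000°), engaged; cmd=(-8.000, 30.000, 10.500°) → follower=(19.000, 42.000, 98.500°)
step 1: Δleader=(15.000, 7.000, 24.000°), disengaged; cmd=(0,0,0) → follower holds at (19.000, 42.000, 98.500°)
step 2: Δleader=(-15.000, 21.000, -18.000°), engaged; cmd=(-7.000, 82.000, -4.500°) → follower=(12.000, 124.000, 94.000°)
step 3: Δleader=(24.000, 8.000, -23.000°), disengaged; cmd=(0,0,0) → follower holds at (12.000, 124.000, 94.000°)
step 4: Δleader=(14.000, -2.000, 9.000°), disengaged; cmd=(0,0,0) → follower holds at (12.000, 124.000, 94.000°)
step 5: Δleader=(-10.000, -9.000, 36.000°), engaged; cmd=(-4.500, -38.000, 9.000°) → follower=(7.500, 86.000, 103.000°)

19.000 42.000 98.500
19.000 42.000 98.500
12.000 124.000 94.000
12.000 124.000 94.000
12.000 124.000 94.000
7.500 86.000 103.000


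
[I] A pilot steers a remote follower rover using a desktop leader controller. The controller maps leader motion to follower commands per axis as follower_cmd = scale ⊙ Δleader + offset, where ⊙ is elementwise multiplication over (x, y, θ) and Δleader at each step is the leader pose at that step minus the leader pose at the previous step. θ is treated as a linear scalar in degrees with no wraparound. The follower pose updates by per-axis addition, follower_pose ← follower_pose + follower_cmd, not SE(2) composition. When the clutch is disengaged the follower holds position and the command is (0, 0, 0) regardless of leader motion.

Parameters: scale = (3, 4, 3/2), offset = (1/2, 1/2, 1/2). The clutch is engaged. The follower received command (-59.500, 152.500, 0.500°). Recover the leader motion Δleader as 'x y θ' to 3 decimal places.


axis x: (-59.500 − 1/2) / (3) = -20.000
axis y: (152.500 − 1/2) / (4) = 38.000
axis θ: (0.500 − 1/2) / (3/2) = 0.000

-20.000 38.000 0.000


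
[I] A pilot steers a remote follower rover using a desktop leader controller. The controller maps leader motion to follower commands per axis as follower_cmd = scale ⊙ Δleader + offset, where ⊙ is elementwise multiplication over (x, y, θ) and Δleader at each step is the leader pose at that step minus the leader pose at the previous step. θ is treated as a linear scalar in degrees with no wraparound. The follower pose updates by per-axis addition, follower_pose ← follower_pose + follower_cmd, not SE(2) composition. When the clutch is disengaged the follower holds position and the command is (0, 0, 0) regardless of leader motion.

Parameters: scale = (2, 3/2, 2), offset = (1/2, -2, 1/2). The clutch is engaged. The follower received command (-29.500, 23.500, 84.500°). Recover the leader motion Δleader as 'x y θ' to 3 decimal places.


axis x: (-29.500 − 1/2) / (2) = -15.000
axis y: (23.500 − -2) / (3/2) = 17.000
axis θ: (84.500 − 1/2) / (2) = 42.000

-15.000 17.000 42.000


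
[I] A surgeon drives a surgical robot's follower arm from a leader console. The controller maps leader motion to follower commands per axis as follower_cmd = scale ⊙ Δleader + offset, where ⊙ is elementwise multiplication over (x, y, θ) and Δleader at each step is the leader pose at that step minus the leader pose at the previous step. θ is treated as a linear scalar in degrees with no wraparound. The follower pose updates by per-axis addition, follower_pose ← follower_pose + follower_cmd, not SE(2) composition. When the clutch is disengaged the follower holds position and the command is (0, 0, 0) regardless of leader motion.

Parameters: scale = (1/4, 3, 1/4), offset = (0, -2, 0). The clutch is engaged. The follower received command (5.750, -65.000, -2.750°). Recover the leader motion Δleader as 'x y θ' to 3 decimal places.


axis x: (5.750 − 0) / (1/4) = 23.000
axis y: (-65.000 − -2) / (3) = -21.000
axis θ: (-2.750 − 0) / (1/4) = -11.000

23.000 -21.000 -11.000


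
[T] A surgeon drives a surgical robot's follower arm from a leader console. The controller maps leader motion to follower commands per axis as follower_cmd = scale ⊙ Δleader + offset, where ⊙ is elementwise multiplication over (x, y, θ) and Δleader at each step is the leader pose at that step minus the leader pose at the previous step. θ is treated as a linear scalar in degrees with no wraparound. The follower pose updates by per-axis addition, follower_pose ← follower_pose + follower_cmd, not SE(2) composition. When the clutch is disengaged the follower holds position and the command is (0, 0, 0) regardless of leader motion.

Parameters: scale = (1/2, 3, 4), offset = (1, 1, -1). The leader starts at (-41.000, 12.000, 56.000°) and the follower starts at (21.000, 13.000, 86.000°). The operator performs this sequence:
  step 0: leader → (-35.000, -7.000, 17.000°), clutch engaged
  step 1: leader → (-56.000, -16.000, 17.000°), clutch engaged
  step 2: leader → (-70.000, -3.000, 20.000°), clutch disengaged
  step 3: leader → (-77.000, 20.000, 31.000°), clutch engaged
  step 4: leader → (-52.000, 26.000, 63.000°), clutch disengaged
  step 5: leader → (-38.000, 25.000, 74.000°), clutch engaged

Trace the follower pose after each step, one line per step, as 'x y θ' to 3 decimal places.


25.000 -43.000 -71.000
15.500 -69.000 -72.000
15.500 -69.000 -72.000
13.000 1.000 -29.000
13.000 1.000 -29.000
21.000 -1.000 14.000

step 0: Δleader=(6.000, -19.000, -39.000°), engaged; cmd=(4.000, -56.000, -157.000°) → follower=(25.000, -43.000, -71.000°)
step 1: Δleader=(-21.000, -9.000, 0.000°), engaged; cmd=(-9.500, -26.000, -1.000°) → follower=(15.500, -69.000, -72.000°)
step 2: Δleader=(-14.000, 13.000, 3.000°), disengaged; cmd=(0,0,0) → follower holds at (15.500, -69.000, -72.000°)
step 3: Δleader=(-7.000, 23.000, 11.000°), engaged; cmd=(-2.500, 70.000, 43.000°) → follower=(13.000, 1.000, -29.000°)
step 4: Δleader=(25.000, 6.000, 32.000°), disengaged; cmd=(0,0,0) → follower holds at (13.000, 1.000, -29.000°)
step 5: Δleader=(14.000, -1.000, 11.000°), engaged; cmd=(8.000, -2.000, 43.000°) → follower=(21.000, -1.000, 14.000°)


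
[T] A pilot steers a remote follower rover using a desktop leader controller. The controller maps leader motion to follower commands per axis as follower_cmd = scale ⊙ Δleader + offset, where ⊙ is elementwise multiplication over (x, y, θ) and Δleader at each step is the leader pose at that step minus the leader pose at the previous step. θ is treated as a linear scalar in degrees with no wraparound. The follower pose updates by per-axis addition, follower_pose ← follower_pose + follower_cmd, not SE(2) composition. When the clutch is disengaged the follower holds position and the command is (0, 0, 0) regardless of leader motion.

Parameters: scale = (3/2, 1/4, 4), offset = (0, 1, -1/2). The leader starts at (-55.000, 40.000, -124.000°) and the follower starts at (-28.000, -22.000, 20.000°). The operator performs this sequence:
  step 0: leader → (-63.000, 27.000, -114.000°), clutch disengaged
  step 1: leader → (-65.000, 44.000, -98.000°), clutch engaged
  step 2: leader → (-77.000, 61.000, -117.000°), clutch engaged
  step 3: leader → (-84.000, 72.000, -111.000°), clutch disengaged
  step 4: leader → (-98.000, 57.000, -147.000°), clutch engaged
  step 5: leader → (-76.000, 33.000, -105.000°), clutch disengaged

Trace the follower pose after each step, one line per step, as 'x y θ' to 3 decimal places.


step 0: Δleader=(-8.000, -13.000, 10.000°), disengaged; cmd=(0,0,0) → follower holds at (-28.000, -22.000, 20.000°)
step 1: Δleader=(-2.000, 17.000, 16.000°), engaged; cmd=(-3.000, 5.250, 63.500°) → follower=(-31.000, -16.750, 83.500°)
step 2: Δleader=(-12.000, 17.000, -19.000°), engaged; cmd=(-18.000, 5.250, -76.500°) → follower=(-49.000, -11.500, 7.000°)
step 3: Δleader=(-7.000, 11.000, 6.000°), disengaged; cmd=(0,0,0) → follower holds at (-49.000, -11.500, 7.000°)
step 4: Δleader=(-14.000, -15.000, -36.000°), engaged; cmd=(-21.000, -2.750, -144.500°) → follower=(-70.000, -14.250, -137.500°)
step 5: Δleader=(22.000, -24.000, 42.000°), disengaged; cmd=(0,0,0) → follower holds at (-70.000, -14.250, -137.500°)

-28.000 -22.000 20.000
-31.000 -16.750 83.500
-49.000 -11.500 7.000
-49.000 -11.500 7.000
-70.000 -14.250 -137.500
-70.000 -14.250 -137.500


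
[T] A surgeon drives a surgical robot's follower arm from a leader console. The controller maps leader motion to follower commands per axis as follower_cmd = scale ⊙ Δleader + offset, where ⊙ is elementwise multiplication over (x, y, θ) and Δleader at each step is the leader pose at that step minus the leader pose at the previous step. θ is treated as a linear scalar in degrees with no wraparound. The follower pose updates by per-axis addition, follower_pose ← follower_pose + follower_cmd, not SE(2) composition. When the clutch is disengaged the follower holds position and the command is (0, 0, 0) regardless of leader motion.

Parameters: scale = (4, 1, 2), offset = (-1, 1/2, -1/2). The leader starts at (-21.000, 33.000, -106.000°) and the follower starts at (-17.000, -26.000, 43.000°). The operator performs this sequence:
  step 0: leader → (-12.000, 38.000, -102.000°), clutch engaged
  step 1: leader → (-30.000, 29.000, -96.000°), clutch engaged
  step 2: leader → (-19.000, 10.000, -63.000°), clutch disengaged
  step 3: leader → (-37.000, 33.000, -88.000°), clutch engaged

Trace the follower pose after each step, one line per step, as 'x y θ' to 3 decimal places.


step 0: Δleader=(9.000, 5.000, 4.000°), engaged; cmd=(35.000, 5.500, 7.500°) → follower=(18.000, -20.500, 50.500°)
step 1: Δleader=(-18.000, -9.000, 6.000°), engaged; cmd=(-73.000, -8.500, 11.500°) → follower=(-55.000, -29.000, 62.000°)
step 2: Δleader=(11.000, -19.000, 33.000°), disengaged; cmd=(0,0,0) → follower holds at (-55.000, -29.000, 62.000°)
step 3: Δleader=(-18.000, 23.000, -25.000°), engaged; cmd=(-73.000, 23.500, -50.500°) → follower=(-128.000, -5.500, 11.500°)

18.000 -20.500 50.500
-55.000 -29.000 62.000
-55.000 -29.000 62.000
-128.000 -5.500 11.500


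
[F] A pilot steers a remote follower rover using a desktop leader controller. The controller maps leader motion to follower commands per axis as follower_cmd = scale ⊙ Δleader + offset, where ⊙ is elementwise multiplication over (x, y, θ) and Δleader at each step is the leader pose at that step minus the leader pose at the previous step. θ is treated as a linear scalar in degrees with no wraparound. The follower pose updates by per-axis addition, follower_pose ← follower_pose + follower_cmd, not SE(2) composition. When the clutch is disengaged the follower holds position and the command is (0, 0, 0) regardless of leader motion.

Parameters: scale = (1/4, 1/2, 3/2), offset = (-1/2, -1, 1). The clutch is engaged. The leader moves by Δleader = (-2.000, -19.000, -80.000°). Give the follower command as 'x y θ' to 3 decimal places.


axis x: 1/4·-2.000 + -1/2 = -1.000
axis y: 1/2·-19.000 + -1 = -10.500
axis θ: 3/2·-80.000 + 1 = -119.000

-1.000 -10.500 -119.000


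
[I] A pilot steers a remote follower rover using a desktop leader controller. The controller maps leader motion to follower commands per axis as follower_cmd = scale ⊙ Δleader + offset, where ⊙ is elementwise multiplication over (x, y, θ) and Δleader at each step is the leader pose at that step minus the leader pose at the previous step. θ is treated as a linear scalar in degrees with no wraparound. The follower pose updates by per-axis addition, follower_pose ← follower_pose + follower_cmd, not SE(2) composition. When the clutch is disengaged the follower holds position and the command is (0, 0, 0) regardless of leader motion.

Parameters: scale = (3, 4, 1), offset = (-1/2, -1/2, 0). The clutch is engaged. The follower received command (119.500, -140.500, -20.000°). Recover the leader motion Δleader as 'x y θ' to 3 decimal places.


40.000 -35.000 -20.000

axis x: (119.500 − -1/2) / (3) = 40.000
axis y: (-140.500 − -1/2) / (4) = -35.000
axis θ: (-20.000 − 0) / (1) = -20.000


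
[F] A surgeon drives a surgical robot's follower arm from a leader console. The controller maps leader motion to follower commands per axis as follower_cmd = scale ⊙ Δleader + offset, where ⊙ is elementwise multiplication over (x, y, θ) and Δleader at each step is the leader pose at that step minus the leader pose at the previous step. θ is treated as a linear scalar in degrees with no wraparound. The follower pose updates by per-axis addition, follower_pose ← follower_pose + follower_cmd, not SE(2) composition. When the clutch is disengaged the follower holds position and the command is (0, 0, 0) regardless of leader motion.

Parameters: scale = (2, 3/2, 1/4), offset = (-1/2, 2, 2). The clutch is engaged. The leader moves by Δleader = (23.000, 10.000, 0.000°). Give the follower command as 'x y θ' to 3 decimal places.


45.500 17.000 2.000

axis x: 2·23.000 + -1/2 = 45.500
axis y: 3/2·10.000 + 2 = 17.000
axis θ: 1/4·0.000 + 2 = 2.000


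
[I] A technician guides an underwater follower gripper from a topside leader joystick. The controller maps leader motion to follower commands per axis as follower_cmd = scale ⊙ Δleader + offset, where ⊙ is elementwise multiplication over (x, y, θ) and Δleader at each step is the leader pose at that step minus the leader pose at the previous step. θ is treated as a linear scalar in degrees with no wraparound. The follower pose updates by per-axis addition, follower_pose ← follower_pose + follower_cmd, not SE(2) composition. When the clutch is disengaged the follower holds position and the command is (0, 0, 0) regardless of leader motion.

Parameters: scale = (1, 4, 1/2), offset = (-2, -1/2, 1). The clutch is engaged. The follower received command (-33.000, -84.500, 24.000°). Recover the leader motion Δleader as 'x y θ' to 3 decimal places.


-31.000 -21.000 46.000

axis x: (-33.000 − -2) / (1) = -31.000
axis y: (-84.500 − -1/2) / (4) = -21.000
axis θ: (24.000 − 1) / (1/2) = 46.000


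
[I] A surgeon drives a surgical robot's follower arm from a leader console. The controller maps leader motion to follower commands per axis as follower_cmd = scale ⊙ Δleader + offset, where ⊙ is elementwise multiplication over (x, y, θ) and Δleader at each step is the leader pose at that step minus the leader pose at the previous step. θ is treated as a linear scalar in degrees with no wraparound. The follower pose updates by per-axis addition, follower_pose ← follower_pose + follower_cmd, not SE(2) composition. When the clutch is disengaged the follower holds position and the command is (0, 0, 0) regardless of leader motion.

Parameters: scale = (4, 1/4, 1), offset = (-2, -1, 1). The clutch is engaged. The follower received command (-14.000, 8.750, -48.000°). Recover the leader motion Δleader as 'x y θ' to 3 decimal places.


axis x: (-14.000 − -2) / (4) = -3.000
axis y: (8.750 − -1) / (1/4) = 39.000
axis θ: (-48.000 − 1) / (1) = -49.000

-3.000 39.000 -49.000


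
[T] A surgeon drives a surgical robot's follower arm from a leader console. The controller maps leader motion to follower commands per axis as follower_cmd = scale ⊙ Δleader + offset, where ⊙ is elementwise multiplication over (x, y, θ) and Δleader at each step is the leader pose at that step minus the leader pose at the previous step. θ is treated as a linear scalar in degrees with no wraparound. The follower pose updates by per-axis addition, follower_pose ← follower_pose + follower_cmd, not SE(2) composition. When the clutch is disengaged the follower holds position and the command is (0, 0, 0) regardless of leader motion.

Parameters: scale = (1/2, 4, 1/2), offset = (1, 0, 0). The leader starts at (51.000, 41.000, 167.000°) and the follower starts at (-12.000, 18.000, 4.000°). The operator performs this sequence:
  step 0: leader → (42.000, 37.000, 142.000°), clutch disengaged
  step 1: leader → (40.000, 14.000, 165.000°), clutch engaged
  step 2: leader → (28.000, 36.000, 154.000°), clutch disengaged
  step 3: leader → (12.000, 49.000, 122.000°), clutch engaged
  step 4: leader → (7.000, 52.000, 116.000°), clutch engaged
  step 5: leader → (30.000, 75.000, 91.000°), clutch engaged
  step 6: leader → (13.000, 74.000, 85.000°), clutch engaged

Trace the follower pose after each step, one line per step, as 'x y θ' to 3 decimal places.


step 0: Δleader=(-9.000, -4.000, -25.000°), disengaged; cmd=(0,0,0) → follower holds at (-12.000, 18.000, 4.000°)
step 1: Δleader=(-2.000, -23.000, 23.000°), engaged; cmd=(0.000, -92.000, 11.500°) → follower=(-12.000, -74.000, 15.500°)
step 2: Δleader=(-12.000, 22.000, -11.000°), disengaged; cmd=(0,0,0) → follower holds at (-12.000, -74.000, 15.500°)
step 3: Δleader=(-16.000, 13.000, -32.000°), engaged; cmd=(-7.000, 52.000, -16.000°) → follower=(-19.000, -22.000, -0.500°)
step 4: Δleader=(-5.000, 3.000, -6.000°), engaged; cmd=(-1.500, 12.000, -3.000°) → follower=(-20.500, -10.000, -3.500°)
step 5: Δleader=(23.000, 23.000, -25.000°), engaged; cmd=(12.500, 92.000, -12.500°) → follower=(-8.000, 82.000, -16.000°)
step 6: Δleader=(-17.000, -1.000, -6.000°), engaged; cmd=(-7.500, -4.000, -3.000°) → follower=(-15.500, 78.000, -19.000°)

-12.000 18.000 4.000
-12.000 -74.000 15.500
-12.000 -74.000 15.500
-19.000 -22.000 -0.500
-20.500 -10.000 -3.500
-8.000 82.000 -16.000
-15.500 78.000 -19.000


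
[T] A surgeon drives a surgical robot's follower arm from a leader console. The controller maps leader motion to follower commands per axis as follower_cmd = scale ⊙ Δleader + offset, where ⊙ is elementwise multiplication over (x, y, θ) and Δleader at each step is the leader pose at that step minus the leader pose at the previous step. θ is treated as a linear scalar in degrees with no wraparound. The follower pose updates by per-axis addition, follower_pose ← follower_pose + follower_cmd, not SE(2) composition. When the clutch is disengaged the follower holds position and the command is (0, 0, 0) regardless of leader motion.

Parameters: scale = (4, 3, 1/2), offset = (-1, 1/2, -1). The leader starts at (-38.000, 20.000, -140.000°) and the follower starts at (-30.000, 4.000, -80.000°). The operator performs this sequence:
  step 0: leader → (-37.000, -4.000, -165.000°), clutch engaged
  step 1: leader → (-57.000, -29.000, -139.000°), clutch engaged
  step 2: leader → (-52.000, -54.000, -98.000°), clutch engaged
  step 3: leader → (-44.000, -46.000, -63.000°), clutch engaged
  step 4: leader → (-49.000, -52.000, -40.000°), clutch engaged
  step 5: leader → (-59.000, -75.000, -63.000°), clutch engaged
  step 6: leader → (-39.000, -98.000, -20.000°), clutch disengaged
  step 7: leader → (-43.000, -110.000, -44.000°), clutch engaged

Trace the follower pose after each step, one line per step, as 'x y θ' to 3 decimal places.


step 0: Δleader=(1.000, -24.000, -25.000°), engaged; cmd=(3.000, -71.500, -13.500°) → follower=(-27.000, -67.500, -93.500°)
step 1: Δleader=(-20.000, -25.000, 26.000°), engaged; cmd=(-81.000, -74.500, 12.000°) → follower=(-108.000, -142.000, -81.500°)
step 2: Δleader=(5.000, -25.000, 41.000°), engaged; cmd=(19.000, -74.500, 19.500°) → follower=(-89.000, -216.500, -62.000°)
step 3: Δleader=(8.000, 8.000, 35.000°), engaged; cmd=(31.000, 24.500, 16.500°) → follower=(-58.000, -192.000, -45.500°)
step 4: Δleader=(-5.000, -6.000, 23.000°), engaged; cmd=(-21.000, -17.500, 10.500°) → follower=(-79.000, -209.500, -35.000°)
step 5: Δleader=(-10.000, -23.000, -23.000°), engaged; cmd=(-41.000, -68.500, -12.500°) → follower=(-120.000, -278.000, -47.500°)
step 6: Δleader=(20.000, -23.000, 43.000°), disengaged; cmd=(0,0,0) → follower holds at (-120.000, -278.000, -47.500°)
step 7: Δleader=(-4.000, -12.000, -24.000°), engaged; cmd=(-17.000, -35.500, -13.000°) → follower=(-137.000, -313.500, -60.500°)

-27.000 -67.500 -93.500
-108.000 -142.000 -81.500
-89.000 -216.500 -62.000
-58.000 -192.000 -45.500
-79.000 -209.500 -35.000
-120.000 -278.000 -47.500
-120.000 -278.000 -47.500
-137.000 -313.500 -60.500
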